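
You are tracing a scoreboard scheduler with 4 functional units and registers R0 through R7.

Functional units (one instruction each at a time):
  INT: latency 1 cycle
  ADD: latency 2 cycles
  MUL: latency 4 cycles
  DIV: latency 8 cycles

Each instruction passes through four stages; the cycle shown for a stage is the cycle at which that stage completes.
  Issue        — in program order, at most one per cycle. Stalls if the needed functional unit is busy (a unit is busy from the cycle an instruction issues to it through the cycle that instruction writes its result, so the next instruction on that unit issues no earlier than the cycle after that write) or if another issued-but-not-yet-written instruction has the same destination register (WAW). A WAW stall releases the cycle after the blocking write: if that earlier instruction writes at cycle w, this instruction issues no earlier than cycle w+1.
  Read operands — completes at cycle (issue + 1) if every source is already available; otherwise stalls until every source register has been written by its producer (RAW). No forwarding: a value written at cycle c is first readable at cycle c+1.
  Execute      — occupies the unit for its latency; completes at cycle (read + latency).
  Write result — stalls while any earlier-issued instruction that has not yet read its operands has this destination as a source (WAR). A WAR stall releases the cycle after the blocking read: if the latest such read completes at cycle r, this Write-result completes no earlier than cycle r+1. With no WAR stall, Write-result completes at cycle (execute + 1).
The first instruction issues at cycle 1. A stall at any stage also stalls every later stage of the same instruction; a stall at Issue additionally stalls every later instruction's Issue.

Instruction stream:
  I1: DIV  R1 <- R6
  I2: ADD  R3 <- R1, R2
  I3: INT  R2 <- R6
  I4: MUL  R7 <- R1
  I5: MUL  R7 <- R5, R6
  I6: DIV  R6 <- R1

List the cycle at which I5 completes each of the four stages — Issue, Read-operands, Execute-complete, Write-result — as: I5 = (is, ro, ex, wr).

c1: I1 dispatched to DIV
c2: I1 operands ready · I2 dispatched to ADD
c3: I3 dispatched to INT
c4: I3 operands ready · I4 dispatched to MUL
c5: I3 complete
c10: I1 complete
c11: R1←I1
c12: I2 operands ready · I4 operands ready
c13: R2←I3
c14: I2 complete
c15: R3←I2
c16: I4 complete
c17: R7←I4
c18: I5 dispatched to MUL
c19: I5 operands ready · I6 dispatched to DIV
c20: I6 operands ready
c23: I5 complete
c24: R7←I5
c28: I6 complete
c29: R6←I6

I5 = (18, 19, 23, 24)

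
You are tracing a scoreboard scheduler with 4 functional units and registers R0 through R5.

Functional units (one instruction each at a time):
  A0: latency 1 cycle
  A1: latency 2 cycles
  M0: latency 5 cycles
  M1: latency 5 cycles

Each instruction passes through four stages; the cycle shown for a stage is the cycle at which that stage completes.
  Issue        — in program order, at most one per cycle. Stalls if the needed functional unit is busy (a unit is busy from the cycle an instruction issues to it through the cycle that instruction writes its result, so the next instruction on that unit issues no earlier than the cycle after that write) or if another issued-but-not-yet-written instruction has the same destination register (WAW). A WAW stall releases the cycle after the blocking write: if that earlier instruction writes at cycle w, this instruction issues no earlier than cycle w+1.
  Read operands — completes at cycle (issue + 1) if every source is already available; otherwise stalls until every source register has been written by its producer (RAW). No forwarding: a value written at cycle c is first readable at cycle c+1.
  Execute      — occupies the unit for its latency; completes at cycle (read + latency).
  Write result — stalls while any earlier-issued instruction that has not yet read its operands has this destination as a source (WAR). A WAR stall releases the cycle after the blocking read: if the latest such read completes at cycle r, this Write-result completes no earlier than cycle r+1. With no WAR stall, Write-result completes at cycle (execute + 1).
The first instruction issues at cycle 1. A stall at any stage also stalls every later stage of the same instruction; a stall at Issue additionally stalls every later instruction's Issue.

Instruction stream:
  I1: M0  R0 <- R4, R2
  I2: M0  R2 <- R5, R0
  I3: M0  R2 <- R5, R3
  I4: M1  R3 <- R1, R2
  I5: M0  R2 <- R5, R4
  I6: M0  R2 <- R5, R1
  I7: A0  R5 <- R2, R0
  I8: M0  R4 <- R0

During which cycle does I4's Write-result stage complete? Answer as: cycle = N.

cycle = 31

c1: issue I1 (M0)
c2: I1 read-ops
c7: I1 finished on M0
c8: I1→R0
c9: issue I2 (M0)
c10: I2 read-ops
c15: I2 finished on M0
c16: I2→R2
c17: issue I3 (M0)
c18: I3 read-ops, issue I4 (M1)
c23: I3 finished on M0
c24: I3→R2
c25: I4 read-ops, issue I5 (M0)
c26: I5 read-ops
c30: I4 finished on M1
c31: I4→R3, I5 finished on M0
c32: I5→R2
c33: issue I6 (M0)
c34: I6 read-ops, issue I7 (A0)
c39: I6 finished on M0
c40: I6→R2
c41: I7 read-ops, issue I8 (M0)
c42: I7 finished on A0, I8 read-ops
c43: I7→R5
c47: I8 finished on M0
c48: I8→R4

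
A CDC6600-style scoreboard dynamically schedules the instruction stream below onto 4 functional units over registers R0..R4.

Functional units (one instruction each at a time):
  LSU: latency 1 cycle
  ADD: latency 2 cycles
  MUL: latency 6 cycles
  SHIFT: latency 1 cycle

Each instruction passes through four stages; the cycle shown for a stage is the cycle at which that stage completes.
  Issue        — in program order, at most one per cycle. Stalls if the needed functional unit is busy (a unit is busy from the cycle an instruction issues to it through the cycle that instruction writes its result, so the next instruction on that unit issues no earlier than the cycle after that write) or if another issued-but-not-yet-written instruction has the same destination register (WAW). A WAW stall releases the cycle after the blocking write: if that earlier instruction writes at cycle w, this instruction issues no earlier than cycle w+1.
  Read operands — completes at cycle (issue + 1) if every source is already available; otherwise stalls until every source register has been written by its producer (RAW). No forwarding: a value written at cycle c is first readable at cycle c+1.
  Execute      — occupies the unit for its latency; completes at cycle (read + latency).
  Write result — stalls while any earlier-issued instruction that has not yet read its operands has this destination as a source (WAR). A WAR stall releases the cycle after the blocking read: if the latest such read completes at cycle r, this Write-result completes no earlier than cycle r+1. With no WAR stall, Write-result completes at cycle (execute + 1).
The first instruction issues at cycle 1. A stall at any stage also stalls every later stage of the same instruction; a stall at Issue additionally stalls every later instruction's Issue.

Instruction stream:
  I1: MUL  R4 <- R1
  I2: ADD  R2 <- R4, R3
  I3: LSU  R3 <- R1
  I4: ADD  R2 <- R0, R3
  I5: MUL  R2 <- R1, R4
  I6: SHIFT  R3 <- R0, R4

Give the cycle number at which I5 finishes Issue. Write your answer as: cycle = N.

t=1  I1 dispatched to MUL
t=2  I1 operands ready · I2 dispatched to ADD
t=3  I3 dispatched to LSU
t=4  I3 operands ready
t=5  I3 complete
t=8  I1 complete
t=9  R4←I1
t=10  I2 operands ready
t=11  R3←I3
t=12  I2 complete
t=13  R2←I2
t=14  I4 dispatched to ADD
t=15  I4 operands ready
t=17  I4 complete
t=18  R2←I4
t=19  I5 dispatched to MUL
t=20  I5 operands ready · I6 dispatched to SHIFT
t=21  I6 operands ready
t=22  I6 complete
t=23  R3←I6
t=26  I5 complete
t=27  R2←I5

cycle = 19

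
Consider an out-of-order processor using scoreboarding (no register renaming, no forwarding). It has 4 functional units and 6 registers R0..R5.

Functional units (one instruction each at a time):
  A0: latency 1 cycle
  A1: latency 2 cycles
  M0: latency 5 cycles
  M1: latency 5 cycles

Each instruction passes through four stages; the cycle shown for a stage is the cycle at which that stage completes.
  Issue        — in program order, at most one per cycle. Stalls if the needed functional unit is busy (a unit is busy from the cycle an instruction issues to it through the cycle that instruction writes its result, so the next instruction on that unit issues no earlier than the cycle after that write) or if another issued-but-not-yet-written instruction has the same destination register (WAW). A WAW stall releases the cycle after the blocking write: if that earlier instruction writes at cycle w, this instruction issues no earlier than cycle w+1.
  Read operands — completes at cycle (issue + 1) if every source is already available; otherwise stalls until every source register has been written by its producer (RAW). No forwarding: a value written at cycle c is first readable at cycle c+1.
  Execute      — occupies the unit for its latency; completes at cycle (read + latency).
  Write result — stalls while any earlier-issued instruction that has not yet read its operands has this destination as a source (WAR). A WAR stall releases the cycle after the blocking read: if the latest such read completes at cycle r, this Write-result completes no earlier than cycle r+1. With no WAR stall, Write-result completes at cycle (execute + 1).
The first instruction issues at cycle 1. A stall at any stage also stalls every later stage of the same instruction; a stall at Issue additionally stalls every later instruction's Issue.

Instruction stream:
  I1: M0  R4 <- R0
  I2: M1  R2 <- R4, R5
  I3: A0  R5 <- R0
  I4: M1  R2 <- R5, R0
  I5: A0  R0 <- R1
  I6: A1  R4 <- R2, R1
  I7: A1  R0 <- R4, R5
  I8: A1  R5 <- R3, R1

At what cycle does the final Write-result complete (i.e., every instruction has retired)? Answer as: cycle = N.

I1  is:1  ro:2  ex:7  wr:8
I2  is:2  ro:9  ex:14  wr:15  — RAW R4: wait I1 write@8
I3  is:3  ro:4  ex:5  wr:10  — WAR R5: wait I2 read@9
I4  is:16  ro:17  ex:22  wr:23  — struct: M1 busy until I2 writes@15
I5  is:17  ro:18  ex:19  wr:20
I6  is:18  ro:24  ex:26  wr:27  — RAW R2: wait I4 write@23
I7  is:28  ro:29  ex:31  wr:32  — struct: A1 busy until I6 writes@27
I8  is:33  ro:34  ex:36  wr:37  — struct: A1 busy until I7 writes@32

cycle = 37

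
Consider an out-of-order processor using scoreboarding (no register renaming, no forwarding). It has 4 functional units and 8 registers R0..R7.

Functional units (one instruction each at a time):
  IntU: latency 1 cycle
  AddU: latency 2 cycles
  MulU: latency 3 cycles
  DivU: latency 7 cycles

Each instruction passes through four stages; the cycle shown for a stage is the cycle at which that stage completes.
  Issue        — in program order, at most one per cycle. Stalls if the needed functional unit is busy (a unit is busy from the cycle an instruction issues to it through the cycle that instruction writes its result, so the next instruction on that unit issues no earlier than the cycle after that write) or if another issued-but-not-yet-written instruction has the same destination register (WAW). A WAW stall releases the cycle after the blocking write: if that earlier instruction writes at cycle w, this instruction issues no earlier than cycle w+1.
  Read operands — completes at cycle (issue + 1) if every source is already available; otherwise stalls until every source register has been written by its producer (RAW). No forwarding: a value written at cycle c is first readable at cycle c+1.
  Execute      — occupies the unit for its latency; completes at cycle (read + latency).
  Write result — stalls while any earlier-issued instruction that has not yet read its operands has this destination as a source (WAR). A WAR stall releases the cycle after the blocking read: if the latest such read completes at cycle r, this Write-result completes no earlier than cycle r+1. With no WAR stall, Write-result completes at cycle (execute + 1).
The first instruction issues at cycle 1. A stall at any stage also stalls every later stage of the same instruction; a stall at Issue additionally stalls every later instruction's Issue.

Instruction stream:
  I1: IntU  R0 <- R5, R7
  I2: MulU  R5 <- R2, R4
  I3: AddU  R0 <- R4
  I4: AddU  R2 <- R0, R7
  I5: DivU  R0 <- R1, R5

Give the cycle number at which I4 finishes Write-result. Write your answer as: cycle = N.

cycle = 14

t=1  I1→IntU
t=2  I1 RO | I2→MulU
t=3  I1 EX | I2 RO
t=4  I1 WR R0
t=5  I3→AddU
t=6  I2 EX | I3 RO
t=7  I2 WR R5
t=8  I3 EX
t=9  I3 WR R0
t=10  I4→AddU
t=11  I4 RO | I5→DivU
t=12  I5 RO
t=13  I4 EX
t=14  I4 WR R2
t=19  I5 EX
t=20  I5 WR R0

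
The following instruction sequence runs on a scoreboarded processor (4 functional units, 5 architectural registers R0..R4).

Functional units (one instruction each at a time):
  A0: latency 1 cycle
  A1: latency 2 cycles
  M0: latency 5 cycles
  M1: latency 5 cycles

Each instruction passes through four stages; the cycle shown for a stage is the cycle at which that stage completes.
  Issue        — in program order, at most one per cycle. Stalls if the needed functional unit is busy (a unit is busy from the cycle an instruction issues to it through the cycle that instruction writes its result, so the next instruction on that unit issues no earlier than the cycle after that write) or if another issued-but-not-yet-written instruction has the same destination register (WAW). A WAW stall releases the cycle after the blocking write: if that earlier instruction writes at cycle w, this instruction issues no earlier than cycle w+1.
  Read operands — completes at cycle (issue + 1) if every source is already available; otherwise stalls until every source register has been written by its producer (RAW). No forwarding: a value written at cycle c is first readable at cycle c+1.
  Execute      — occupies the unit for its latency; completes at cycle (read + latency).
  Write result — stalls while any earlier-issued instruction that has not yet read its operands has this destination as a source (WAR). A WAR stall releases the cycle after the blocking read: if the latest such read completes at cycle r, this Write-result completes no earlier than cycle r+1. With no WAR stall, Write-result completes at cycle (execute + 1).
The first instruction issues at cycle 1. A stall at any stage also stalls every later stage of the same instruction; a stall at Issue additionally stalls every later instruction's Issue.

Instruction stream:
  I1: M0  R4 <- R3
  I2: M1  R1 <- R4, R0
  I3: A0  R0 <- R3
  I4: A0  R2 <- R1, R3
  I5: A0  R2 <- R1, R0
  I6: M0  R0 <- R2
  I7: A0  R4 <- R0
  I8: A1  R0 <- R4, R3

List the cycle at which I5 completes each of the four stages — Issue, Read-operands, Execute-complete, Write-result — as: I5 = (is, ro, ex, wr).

[I1] 1/2/7/8
[I2] 2/9/14/15  (RAW R4: wait I1 write@8)
[I3] 3/4/5/10  (WAR R0: wait I2 read@9)
[I4] 11/16/17/18  (struct: A0 busy until I3 writes@10; RAW R1: wait I2 write@15)
[I5] 19/20/21/22  (struct: A0 busy until I4 writes@18)
[I6] 20/23/28/29  (RAW R2: wait I5 write@22)
[I7] 23/30/31/32  (struct: A0 busy until I5 writes@22; RAW R0: wait I6 write@29)
[I8] 30/33/35/36  (WAW R0: wait I6 write@29; RAW R4: wait I7 write@32)

I5 = (19, 20, 21, 22)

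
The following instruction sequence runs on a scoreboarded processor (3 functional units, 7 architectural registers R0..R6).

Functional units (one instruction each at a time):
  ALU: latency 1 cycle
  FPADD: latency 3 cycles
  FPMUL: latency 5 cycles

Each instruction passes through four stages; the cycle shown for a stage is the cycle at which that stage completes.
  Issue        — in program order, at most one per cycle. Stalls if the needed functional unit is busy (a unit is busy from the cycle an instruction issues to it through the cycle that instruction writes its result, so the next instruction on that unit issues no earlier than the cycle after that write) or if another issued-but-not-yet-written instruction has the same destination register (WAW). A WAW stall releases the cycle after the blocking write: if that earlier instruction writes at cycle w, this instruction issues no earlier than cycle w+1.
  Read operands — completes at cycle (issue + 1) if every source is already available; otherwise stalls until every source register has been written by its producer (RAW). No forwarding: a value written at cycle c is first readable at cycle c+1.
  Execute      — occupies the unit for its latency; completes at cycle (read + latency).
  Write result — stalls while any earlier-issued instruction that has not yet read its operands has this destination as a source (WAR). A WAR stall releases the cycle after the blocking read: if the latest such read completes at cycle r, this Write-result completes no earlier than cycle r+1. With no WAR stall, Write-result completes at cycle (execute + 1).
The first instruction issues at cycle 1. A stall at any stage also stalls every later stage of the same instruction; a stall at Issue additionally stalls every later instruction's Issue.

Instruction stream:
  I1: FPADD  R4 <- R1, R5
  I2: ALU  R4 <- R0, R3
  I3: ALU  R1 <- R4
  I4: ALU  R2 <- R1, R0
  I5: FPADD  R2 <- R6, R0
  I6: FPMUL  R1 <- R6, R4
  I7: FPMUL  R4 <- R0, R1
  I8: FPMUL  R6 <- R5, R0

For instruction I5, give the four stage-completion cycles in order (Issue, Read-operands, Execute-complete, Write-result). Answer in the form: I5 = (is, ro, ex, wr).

[1] I1 dispatched to FPADD
[2] I1 operands ready
[5] I1 complete
[6] R4←I1
[7] I2 dispatched to ALU
[8] I2 operands ready
[9] I2 complete
[10] R4←I2
[11] I3 dispatched to ALU
[12] I3 operands ready
[13] I3 complete
[14] R1←I3
[15] I4 dispatched to ALU
[16] I4 operands ready
[17] I4 complete
[18] R2←I4
[19] I5 dispatched to FPADD
[20] I5 operands ready | I6 dispatched to FPMUL
[21] I6 operands ready
[23] I5 complete
[24] R2←I5
[26] I6 complete
[27] R1←I6
[28] I7 dispatched to FPMUL
[29] I7 operands ready
[34] I7 complete
[35] R4←I7
[36] I8 dispatched to FPMUL
[37] I8 operands ready
[42] I8 complete
[43] R6←I8

I5 = (19, 20, 23, 24)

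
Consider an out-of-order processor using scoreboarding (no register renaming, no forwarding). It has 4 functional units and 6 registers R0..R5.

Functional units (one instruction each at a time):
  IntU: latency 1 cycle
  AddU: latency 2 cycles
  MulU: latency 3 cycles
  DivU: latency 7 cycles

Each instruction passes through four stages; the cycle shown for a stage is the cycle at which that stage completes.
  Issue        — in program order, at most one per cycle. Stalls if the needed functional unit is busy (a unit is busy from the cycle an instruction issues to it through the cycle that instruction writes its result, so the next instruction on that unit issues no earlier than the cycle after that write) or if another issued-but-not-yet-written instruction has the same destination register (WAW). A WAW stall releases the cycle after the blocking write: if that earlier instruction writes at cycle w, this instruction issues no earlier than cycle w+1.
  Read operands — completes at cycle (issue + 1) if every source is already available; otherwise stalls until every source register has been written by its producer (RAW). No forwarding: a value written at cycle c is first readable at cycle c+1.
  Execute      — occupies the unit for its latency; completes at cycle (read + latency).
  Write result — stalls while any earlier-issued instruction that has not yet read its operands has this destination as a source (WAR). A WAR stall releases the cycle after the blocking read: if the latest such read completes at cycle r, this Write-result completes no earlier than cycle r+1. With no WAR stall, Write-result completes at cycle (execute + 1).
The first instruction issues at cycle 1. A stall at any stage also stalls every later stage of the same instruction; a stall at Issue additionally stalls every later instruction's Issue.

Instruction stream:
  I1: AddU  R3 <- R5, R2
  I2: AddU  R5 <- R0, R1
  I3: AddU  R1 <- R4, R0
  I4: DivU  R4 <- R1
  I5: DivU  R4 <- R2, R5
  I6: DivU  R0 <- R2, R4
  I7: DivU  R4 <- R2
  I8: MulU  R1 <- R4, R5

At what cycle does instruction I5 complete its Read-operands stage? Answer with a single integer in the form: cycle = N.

[I1] 1/2/4/5
[I2] 6/7/9/10  (struct: AddU busy until I1 writes@5)
[I3] 11/12/14/15  (struct: AddU busy until I2 writes@10)
[I4] 12/16/23/24  (RAW R1: wait I3 write@15)
[I5] 25/26/33/34  (struct: DivU busy until I4 writes@24)
[I6] 35/36/43/44  (struct: DivU busy until I5 writes@34)
[I7] 45/46/53/54  (struct: DivU busy until I6 writes@44)
[I8] 46/55/58/59  (RAW R4: wait I7 write@54)

cycle = 26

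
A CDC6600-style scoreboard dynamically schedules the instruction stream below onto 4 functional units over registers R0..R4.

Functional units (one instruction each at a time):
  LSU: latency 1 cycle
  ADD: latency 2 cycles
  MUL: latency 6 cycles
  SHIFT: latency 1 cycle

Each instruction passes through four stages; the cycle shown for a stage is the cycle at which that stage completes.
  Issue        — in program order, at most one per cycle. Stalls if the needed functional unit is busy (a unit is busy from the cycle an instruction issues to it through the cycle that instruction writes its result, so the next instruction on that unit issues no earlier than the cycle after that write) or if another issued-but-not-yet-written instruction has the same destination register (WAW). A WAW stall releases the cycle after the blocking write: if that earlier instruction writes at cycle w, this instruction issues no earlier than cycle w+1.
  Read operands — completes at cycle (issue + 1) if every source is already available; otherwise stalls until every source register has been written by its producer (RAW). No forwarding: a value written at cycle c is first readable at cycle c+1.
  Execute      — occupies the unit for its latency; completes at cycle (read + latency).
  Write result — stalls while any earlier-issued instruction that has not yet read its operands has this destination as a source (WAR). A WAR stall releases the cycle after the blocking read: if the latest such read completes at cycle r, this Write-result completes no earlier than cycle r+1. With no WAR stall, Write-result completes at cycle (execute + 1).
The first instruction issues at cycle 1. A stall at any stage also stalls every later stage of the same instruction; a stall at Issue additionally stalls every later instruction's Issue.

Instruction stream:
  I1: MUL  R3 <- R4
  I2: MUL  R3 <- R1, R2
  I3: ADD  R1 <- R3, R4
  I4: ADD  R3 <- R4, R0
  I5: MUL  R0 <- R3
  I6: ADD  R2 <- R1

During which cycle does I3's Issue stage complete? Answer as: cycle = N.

cycle = 11

1) issue 1, read 2, done 8, write 9
2) issue 10, read 11, done 17, write 18  <struct: MUL busy until I1 writes@9>
3) issue 11, read 19, done 21, write 22  <RAW R3: wait I2 write@18>
4) issue 23, read 24, done 26, write 27  <struct: ADD busy until I3 writes@22>
5) issue 24, read 28, done 34, write 35  <RAW R3: wait I4 write@27>
6) issue 28, read 29, done 31, write 32  <struct: ADD busy until I4 writes@27>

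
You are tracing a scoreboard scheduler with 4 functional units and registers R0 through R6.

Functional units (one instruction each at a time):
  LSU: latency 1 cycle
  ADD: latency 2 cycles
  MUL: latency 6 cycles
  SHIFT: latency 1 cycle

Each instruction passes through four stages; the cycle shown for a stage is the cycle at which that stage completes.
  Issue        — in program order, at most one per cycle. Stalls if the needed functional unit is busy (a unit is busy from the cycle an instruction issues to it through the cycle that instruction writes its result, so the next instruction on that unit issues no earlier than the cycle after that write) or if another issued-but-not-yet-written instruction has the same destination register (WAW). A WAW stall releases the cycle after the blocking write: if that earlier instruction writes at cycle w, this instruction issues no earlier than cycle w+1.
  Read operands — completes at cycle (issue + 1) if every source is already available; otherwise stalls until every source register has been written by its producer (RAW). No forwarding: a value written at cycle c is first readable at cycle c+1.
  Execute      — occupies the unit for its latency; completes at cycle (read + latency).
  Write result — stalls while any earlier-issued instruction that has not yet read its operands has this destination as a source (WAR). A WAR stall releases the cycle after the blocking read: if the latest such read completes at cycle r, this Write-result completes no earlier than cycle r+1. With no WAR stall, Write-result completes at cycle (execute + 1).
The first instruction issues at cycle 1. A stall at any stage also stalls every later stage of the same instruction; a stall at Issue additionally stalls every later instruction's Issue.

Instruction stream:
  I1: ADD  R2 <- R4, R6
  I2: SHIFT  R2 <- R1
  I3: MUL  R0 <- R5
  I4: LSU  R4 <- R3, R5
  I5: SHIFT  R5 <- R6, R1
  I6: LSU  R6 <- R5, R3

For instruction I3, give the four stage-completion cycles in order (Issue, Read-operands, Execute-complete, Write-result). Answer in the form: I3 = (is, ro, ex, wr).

I1 -> (1, 2, 4, 5)
I2 -> (6, 7, 8, 9)  // WAW R2: wait I1 write@5
I3 -> (7, 8, 14, 15)
I4 -> (8, 9, 10, 11)
I5 -> (10, 11, 12, 13)  // struct: SHIFT busy until I2 writes@9
I6 -> (12, 14, 15, 16)  // struct: LSU busy until I4 writes@11, RAW R5: wait I5 write@13

I3 = (7, 8, 14, 15)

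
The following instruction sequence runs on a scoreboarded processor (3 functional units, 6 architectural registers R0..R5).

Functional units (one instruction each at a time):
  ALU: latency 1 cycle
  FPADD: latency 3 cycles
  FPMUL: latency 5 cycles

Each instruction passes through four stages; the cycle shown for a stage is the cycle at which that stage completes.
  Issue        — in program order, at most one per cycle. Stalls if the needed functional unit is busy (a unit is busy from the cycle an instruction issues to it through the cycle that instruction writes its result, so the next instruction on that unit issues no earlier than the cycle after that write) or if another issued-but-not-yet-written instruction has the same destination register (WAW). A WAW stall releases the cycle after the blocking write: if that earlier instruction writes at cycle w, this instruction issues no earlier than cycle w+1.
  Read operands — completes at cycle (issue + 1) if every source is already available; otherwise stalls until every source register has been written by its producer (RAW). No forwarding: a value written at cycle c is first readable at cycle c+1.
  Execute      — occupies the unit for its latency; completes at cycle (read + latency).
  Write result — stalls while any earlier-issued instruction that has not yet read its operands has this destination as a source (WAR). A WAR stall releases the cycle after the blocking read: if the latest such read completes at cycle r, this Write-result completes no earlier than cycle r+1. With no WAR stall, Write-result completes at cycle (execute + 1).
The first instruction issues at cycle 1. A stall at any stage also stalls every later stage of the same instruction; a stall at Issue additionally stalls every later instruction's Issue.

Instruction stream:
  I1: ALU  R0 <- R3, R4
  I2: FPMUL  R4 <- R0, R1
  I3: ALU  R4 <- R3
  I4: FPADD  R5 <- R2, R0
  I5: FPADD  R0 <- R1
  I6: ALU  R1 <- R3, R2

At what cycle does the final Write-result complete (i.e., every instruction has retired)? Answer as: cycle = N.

cycle = 24

[I1] 1/2/3/4
[I2] 2/5/10/11  (RAW R0: wait I1 write@4)
[I3] 12/13/14/15  (WAW R4: wait I2 write@11)
[I4] 13/14/17/18
[I5] 19/20/23/24  (struct: FPADD busy until I4 writes@18)
[I6] 20/21/22/23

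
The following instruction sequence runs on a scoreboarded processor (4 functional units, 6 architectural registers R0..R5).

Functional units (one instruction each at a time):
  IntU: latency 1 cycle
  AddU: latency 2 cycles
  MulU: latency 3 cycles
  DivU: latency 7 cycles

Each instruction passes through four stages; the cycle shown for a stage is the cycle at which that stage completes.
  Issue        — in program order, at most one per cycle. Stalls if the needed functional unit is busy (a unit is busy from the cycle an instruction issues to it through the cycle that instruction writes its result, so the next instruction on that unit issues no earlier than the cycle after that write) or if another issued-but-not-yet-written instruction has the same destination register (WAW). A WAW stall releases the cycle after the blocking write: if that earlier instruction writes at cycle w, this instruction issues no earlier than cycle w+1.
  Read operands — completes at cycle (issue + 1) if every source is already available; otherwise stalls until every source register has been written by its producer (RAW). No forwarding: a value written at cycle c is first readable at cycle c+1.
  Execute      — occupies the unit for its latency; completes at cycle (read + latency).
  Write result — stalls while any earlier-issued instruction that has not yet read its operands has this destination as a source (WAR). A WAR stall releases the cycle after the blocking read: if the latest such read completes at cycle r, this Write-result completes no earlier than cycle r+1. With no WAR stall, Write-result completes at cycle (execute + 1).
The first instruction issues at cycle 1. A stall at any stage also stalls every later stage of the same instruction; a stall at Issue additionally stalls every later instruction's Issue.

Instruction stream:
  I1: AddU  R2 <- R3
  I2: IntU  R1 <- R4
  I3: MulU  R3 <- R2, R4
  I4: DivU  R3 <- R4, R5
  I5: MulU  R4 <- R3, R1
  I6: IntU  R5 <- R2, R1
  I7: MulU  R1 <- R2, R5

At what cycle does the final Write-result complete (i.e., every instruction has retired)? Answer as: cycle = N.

cycle = 31

[1] I1→AddU
[2] I1 RO, I2→IntU
[3] I2 RO, I3→MulU
[4] I1 EX, I2 EX
[5] I1 WR R2, I2 WR R1
[6] I3 RO
[9] I3 EX
[10] I3 WR R3
[11] I4→DivU
[12] I4 RO, I5→MulU
[13] I6→IntU
[14] I6 RO
[15] I6 EX
[16] I6 WR R5
[19] I4 EX
[20] I4 WR R3
[21] I5 RO
[24] I5 EX
[25] I5 WR R4
[26] I7→MulU
[27] I7 RO
[30] I7 EX
[31] I7 WR R1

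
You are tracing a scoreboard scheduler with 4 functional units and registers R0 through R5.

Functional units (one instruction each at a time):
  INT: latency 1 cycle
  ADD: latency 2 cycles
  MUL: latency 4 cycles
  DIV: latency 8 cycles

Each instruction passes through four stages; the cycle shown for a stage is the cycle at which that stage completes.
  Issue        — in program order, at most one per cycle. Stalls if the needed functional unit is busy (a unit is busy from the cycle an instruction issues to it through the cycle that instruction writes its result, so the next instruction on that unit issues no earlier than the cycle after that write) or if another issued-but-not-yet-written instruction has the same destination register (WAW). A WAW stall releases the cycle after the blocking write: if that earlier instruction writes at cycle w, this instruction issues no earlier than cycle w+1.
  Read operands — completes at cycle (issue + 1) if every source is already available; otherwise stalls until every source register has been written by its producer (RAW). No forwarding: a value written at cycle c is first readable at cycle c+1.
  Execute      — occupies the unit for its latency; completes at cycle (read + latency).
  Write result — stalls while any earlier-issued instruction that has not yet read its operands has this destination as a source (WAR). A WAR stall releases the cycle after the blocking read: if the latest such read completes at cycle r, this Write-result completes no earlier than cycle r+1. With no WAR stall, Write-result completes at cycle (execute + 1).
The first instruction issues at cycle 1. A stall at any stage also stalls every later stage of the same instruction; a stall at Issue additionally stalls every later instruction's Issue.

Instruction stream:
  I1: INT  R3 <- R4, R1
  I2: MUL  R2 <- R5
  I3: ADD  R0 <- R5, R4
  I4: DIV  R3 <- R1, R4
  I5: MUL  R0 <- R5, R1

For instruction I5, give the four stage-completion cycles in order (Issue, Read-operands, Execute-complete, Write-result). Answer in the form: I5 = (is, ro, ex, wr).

c1: I1 issues→INT
c2: I1 reads; I2 issues→MUL
c3: I1 exec-done; I2 reads; I3 issues→ADD
c4: I1 writes R3; I3 reads
c5: I4 issues→DIV
c6: I3 exec-done; I4 reads
c7: I2 exec-done; I3 writes R0
c8: I2 writes R2
c9: I5 issues→MUL
c10: I5 reads
c14: I4 exec-done; I5 exec-done
c15: I4 writes R3; I5 writes R0

I5 = (9, 10, 14, 15)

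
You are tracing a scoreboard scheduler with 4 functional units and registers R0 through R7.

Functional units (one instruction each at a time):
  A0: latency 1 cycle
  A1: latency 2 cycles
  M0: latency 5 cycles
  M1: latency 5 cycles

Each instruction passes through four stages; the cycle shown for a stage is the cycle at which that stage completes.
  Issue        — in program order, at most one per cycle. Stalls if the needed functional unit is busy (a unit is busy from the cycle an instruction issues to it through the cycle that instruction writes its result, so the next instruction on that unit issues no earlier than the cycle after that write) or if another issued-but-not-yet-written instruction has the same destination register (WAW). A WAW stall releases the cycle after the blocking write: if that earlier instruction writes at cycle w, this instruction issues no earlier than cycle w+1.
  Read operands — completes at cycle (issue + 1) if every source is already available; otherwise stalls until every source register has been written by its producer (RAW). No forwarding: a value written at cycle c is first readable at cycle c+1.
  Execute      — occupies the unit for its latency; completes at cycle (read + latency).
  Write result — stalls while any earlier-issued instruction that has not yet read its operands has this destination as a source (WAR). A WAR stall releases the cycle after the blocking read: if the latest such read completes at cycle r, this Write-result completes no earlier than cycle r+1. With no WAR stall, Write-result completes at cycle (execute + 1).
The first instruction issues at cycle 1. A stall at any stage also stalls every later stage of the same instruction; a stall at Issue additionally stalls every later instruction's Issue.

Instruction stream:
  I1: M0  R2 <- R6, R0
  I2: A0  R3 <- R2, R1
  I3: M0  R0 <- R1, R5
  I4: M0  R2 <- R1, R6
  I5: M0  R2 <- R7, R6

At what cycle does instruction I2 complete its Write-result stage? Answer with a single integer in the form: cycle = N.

cycle = 11

1) issue 1, read 2, done 7, write 8
2) issue 2, read 9, done 10, write 11  <RAW R2: wait I1 write@8>
3) issue 9, read 10, done 15, write 16  <struct: M0 busy until I1 writes@8>
4) issue 17, read 18, done 23, write 24  <struct: M0 busy until I3 writes@16>
5) issue 25, read 26, done 31, write 32  <struct: M0 busy until I4 writes@24>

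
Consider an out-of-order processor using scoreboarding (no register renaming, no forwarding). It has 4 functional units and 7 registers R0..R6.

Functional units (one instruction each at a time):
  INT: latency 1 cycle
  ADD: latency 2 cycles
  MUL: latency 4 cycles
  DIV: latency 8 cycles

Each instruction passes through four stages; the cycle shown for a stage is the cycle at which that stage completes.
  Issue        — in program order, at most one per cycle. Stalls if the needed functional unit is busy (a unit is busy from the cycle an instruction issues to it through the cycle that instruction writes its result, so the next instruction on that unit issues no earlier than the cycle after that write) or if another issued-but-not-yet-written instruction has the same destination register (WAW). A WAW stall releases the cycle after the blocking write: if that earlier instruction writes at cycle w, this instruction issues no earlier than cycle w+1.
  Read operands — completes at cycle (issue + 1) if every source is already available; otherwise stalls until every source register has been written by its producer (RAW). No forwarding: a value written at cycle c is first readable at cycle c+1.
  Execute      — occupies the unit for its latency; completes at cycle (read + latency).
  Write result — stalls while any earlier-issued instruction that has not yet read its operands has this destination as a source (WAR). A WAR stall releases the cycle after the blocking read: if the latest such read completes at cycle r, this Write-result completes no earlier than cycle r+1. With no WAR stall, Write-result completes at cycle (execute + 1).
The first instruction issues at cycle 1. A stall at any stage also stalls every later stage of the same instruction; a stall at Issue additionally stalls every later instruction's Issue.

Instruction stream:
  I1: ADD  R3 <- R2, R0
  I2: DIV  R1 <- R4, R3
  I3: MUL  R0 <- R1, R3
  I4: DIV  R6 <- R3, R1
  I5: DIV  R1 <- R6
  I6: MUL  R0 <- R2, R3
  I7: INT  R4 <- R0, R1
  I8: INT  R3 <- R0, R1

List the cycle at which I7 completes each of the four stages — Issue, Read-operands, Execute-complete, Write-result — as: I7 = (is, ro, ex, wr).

I7 = (29, 38, 39, 40)

1) issue 1, read 2, done 4, write 5
2) issue 2, read 6, done 14, write 15  <RAW R3: wait I1 write@5>
3) issue 3, read 16, done 20, write 21  <RAW R1: wait I2 write@15>
4) issue 16, read 17, done 25, write 26  <struct: DIV busy until I2 writes@15>
5) issue 27, read 28, done 36, write 37  <struct: DIV busy until I4 writes@26>
6) issue 28, read 29, done 33, write 34
7) issue 29, read 38, done 39, write 40  <RAW R1: wait I5 write@37>
8) issue 41, read 42, done 43, write 44  <struct: INT busy until I7 writes@40>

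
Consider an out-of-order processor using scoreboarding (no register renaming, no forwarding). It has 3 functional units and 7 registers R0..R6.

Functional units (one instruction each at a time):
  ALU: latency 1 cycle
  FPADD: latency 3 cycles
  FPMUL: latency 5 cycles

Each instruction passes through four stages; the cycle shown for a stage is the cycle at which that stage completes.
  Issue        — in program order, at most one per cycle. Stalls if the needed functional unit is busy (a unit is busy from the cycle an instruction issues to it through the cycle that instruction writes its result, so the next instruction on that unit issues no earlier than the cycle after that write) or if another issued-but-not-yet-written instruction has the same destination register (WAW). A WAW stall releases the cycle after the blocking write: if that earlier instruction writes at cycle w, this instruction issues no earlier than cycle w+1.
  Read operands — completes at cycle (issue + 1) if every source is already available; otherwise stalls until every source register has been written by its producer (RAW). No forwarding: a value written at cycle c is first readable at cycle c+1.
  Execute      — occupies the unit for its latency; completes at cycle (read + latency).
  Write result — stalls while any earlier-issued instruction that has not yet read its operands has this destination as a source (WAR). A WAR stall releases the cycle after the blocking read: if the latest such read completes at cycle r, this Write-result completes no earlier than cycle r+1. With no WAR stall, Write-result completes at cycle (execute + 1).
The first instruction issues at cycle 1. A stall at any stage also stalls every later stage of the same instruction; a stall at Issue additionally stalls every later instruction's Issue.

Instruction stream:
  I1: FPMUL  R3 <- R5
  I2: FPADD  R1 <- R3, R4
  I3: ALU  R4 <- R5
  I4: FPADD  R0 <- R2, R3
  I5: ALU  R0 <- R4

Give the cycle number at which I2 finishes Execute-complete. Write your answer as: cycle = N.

cycle = 12

I1: IS=1 RO=2 EX=7 WR=8
I2: IS=2 RO=9 EX=12 WR=13  [RAW R3: wait I1 write@8]
I3: IS=3 RO=4 EX=5 WR=10  [WAR R4: wait I2 read@9]
I4: IS=14 RO=15 EX=18 WR=19  [struct: FPADD busy until I2 writes@13]
I5: IS=20 RO=21 EX=22 WR=23  [WAW R0: wait I4 write@19]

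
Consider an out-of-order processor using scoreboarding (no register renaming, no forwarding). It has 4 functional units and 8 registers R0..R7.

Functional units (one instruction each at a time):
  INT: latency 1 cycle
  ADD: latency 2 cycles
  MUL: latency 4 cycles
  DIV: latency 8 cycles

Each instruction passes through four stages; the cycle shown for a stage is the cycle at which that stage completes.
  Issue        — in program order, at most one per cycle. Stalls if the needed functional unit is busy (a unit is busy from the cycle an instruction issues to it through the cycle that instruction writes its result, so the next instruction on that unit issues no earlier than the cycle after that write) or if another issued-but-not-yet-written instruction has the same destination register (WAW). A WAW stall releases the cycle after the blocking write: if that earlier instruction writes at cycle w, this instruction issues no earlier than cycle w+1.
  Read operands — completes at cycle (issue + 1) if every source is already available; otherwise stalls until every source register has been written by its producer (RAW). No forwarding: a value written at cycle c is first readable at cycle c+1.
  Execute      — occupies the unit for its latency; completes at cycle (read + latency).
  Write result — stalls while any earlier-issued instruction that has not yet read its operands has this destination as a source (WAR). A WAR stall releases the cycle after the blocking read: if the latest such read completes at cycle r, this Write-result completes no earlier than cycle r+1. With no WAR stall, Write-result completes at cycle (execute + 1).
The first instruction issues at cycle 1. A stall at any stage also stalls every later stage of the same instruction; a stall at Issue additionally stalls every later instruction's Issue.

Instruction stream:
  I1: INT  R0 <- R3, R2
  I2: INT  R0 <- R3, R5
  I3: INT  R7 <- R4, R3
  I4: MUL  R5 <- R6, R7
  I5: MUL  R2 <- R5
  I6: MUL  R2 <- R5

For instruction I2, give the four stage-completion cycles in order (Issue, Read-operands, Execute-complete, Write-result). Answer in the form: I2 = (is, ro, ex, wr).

I2 = (5, 6, 7, 8)

I1 -> (1, 2, 3, 4)
I2 -> (5, 6, 7, 8)  // struct: INT busy until I1 writes@4
I3 -> (9, 10, 11, 12)  // struct: INT busy until I2 writes@8
I4 -> (10, 13, 17, 18)  // RAW R7: wait I3 write@12
I5 -> (19, 20, 24, 25)  // struct: MUL busy until I4 writes@18
I6 -> (26, 27, 31, 32)  // struct: MUL busy until I5 writes@25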